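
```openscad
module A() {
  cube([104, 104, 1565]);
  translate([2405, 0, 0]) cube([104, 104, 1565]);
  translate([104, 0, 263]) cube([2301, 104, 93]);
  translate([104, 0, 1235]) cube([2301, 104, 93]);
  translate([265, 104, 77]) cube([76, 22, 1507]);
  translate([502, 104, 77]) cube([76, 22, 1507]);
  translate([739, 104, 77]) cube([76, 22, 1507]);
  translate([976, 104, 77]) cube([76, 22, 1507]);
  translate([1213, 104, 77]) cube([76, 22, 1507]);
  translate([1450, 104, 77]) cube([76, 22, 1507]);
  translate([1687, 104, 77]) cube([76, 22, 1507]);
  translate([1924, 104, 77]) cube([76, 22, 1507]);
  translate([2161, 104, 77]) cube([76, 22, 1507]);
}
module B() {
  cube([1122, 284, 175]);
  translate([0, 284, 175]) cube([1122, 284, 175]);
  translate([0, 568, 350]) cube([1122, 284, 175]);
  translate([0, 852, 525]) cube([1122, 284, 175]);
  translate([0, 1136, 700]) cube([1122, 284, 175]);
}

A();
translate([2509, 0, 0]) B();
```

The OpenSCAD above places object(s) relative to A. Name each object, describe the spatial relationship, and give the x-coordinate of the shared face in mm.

The fence section's +x face and the staircase's −x face are both at x = 2509 mm.

A is a fence section. B is a staircase. The staircase is against the fence section's +x side, with their −y faces flush. The x-coordinate of the shared face is 2509 mm.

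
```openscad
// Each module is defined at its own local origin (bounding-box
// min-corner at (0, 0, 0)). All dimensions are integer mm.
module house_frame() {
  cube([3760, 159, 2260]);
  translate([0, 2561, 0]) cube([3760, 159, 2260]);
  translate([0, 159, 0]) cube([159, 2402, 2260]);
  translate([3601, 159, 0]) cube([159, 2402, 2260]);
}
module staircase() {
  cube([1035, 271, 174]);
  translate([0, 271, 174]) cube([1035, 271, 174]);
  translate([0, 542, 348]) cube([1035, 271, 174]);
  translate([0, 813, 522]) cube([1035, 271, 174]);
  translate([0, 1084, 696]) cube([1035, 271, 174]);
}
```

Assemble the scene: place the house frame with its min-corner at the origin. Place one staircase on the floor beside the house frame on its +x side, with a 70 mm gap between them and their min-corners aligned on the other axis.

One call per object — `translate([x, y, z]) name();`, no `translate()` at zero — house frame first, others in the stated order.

house_frame();
translate([3830, 0, 0]) staircase();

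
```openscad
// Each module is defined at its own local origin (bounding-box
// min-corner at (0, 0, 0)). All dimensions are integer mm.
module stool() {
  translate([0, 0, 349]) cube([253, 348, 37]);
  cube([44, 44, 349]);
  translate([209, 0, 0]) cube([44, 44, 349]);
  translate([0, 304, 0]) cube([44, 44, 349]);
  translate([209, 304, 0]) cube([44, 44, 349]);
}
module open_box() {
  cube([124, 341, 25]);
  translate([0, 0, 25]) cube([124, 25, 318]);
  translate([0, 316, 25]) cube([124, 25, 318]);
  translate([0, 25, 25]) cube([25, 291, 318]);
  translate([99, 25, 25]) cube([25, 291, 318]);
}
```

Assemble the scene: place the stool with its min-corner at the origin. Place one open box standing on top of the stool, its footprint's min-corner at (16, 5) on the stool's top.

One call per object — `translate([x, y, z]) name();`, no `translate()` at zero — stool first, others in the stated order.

stool();
translate([16, 5, 386]) open_box();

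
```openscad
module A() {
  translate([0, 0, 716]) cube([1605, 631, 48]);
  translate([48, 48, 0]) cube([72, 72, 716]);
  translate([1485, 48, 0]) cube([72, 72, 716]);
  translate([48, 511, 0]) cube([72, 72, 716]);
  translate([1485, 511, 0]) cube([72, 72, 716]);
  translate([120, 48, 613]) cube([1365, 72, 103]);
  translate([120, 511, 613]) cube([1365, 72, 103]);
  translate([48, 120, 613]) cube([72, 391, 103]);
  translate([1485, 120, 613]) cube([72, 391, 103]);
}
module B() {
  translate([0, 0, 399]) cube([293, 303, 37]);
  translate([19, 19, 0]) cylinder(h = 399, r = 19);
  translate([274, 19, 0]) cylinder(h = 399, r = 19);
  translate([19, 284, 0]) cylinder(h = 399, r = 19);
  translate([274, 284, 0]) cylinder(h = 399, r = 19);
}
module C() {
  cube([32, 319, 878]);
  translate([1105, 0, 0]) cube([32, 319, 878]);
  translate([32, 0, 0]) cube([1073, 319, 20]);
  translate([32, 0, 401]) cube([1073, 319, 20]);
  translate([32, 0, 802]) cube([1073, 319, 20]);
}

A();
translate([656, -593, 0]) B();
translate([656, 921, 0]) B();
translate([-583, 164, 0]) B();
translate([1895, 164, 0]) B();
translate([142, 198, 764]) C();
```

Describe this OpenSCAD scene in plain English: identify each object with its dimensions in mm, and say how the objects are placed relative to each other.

A is a table with a 1605×631 mm rectangular top, 48 mm thick, top surface at z = 764 mm, supported by four 72×72 mm square legs, each inset 48 mm from the nearest pair of top edges, running from the floor. Four apron rails, 72 mm thick and 103 mm tall, run between adjacent legs with their top edges flush with the underside of the top and their outer faces flush with the legs' outer faces.

B is a four-legged stool. The seat is a 293×303×37 mm slab whose top surface is at z = 436 mm; four round legs, each 38 mm in diameter, run from the floor (z = 0) to the underside of the seat, each leg's axis is inset half a diameter from the nearest pair of seat edges (so the leg's bounding box is flush with the corner).

C is a bookshelf 1137 mm wide overall, 319 mm deep and 878 mm tall. The two sides are 32 mm thick vertical panels. 3 horizontal shelves of 20 mm thickness span between the inner faces of the sides; the lowest shelf sits on the floor and shelves are stacked with a clear vertical gap of 381 mm between each pair.

Four stools sit around the table at the −y, +y, −x, +x sides. The bookshelf is on top of the table.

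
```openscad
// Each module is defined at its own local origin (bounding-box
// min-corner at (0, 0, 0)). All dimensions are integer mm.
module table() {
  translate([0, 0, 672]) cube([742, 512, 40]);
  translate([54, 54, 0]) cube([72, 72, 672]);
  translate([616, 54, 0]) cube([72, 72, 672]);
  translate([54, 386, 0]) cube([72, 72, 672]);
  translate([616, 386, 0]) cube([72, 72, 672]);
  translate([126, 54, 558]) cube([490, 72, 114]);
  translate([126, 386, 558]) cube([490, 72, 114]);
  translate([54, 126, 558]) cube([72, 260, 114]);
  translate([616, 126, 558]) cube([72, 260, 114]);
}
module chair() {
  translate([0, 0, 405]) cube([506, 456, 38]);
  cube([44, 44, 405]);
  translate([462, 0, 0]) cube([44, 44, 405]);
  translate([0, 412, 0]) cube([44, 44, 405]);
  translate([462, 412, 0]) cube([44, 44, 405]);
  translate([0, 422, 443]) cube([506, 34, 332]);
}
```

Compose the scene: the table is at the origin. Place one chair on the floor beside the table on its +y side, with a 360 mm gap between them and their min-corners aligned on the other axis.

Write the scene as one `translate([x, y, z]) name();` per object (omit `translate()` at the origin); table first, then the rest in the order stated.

table();
translate([0, 872, 0]) chair();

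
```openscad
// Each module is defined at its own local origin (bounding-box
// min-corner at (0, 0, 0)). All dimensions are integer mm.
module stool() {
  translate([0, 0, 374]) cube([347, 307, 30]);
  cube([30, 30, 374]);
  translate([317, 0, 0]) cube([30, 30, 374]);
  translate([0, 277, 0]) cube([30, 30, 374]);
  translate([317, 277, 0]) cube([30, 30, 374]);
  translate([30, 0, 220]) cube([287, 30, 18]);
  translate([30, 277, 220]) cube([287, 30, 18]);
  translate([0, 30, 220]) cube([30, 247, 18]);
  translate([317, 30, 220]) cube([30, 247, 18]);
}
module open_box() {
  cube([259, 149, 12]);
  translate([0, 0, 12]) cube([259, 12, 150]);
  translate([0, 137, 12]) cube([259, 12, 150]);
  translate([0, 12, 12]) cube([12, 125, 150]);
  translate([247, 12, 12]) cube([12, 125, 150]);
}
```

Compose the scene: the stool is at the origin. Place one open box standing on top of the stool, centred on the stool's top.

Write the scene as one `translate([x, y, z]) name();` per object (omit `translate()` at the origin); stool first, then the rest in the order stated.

stool();
translate([44, 79, 404]) open_box();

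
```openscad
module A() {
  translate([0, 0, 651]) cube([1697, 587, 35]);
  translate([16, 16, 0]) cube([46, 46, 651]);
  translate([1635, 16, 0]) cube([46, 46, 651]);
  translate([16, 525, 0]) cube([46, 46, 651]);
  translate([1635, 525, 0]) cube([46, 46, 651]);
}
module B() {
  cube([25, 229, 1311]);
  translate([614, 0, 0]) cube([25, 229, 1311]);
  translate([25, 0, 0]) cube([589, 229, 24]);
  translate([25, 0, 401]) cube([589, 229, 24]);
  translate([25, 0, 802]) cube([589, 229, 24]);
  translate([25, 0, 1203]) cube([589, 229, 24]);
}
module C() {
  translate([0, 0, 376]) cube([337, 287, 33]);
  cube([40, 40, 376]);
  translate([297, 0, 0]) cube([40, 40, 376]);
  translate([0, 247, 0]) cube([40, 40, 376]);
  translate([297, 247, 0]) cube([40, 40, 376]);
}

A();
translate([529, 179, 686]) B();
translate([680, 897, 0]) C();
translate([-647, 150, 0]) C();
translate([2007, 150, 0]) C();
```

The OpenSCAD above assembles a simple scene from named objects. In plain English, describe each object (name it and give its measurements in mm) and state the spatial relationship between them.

A is a table with a 1697×587 mm rectangular top, 35 mm thick, top surface at z = 686 mm, supported by four 46×46 mm square legs, each inset 16 mm from the nearest pair of top edges, running from the floor.

B is a bookshelf 639 mm wide overall, 229 mm deep and 1311 mm tall. The two sides are 25 mm thick vertical panels. 4 horizontal shelves of 24 mm thickness span between the inner faces of the sides; the lowest shelf sits on the floor and shelves are stacked with a clear vertical gap of 377 mm between each pair.

C is a simple wooden stool: a rectangular seat 337 mm (x) by 287 mm (y), 33 mm thick, top face at z = 409 mm, on four square legs, each 40×40 mm in cross-section. The legs rest on z = 0, each flush with a corner of the seat.

The bookshelf is on top of the table, centred. Three stools sit around the table at the +y, −x, +x sides.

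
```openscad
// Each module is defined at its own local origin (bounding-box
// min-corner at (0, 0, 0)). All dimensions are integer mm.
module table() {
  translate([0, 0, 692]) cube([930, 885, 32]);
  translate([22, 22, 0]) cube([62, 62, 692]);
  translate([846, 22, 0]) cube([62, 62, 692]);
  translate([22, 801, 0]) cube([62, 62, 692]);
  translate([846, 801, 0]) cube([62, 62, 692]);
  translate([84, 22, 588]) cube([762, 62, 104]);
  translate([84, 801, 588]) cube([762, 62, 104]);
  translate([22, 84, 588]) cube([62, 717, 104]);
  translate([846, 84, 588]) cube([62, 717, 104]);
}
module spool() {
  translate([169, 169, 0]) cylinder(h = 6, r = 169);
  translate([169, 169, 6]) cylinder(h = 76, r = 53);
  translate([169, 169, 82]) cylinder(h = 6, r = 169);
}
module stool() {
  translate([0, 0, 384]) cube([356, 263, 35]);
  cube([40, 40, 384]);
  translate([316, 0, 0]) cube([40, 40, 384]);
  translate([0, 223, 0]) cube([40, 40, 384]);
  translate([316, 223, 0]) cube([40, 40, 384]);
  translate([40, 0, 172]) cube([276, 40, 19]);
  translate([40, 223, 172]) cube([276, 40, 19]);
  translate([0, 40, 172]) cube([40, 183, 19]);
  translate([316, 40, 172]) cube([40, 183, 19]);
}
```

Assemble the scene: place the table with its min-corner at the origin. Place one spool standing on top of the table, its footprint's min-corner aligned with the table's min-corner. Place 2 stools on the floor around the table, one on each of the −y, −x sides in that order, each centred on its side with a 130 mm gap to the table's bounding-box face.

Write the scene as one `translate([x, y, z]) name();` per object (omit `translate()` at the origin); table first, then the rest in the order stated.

table();
translate([0, 0, 724]) spool();
translate([287, -393, 0]) stool();
translate([-486, 311, 0]) stool();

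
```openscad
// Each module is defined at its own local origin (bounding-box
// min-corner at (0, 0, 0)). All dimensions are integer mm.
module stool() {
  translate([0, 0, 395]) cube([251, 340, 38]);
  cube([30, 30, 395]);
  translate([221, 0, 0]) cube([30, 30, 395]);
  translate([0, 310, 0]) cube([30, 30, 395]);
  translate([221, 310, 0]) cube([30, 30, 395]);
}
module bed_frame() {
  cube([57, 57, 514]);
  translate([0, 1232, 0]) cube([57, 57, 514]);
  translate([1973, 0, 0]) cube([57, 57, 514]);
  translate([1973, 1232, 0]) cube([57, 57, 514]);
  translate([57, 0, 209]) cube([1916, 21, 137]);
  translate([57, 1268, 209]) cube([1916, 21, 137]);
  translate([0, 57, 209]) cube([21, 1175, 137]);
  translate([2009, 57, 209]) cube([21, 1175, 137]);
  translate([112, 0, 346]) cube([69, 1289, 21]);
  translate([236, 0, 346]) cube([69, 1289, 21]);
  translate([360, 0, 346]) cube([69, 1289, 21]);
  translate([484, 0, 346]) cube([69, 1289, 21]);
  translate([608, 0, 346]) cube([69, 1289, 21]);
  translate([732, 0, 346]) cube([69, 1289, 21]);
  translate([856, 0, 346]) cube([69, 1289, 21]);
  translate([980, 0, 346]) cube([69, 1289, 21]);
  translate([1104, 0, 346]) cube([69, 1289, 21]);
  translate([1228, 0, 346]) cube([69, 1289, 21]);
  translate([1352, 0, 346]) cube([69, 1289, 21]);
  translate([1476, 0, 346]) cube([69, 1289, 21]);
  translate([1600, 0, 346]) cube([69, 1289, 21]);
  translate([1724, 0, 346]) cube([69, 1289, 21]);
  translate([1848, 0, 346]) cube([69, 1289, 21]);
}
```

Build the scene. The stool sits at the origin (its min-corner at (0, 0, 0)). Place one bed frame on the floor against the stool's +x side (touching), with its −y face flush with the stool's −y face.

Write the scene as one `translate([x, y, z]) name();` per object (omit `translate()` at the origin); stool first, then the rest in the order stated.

stool();
translate([251, 0, 0]) bed_frame();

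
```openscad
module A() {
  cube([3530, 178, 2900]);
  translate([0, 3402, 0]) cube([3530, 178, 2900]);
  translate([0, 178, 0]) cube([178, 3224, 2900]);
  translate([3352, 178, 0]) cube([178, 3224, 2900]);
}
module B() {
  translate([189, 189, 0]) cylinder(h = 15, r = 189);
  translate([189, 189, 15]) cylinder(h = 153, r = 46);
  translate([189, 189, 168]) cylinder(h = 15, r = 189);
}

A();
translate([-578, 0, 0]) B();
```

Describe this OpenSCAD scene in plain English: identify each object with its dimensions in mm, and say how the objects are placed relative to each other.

A is a box-shaped house frame (walls only): outside footprint 3530×3580 mm, wall height 2900 mm, wall thickness 178 mm. The two y-facing walls run the full x-width; the two x-facing walls fit between the inner faces of the y-facing walls.

B is a spool: two coaxial disc flanges of radius 189 mm and thickness 15 mm, joined by a core cylinder of radius 46 mm and height 153 mm. The lower flange rests on z = 0 and the three cylinders share a vertical axis.

The spool is on the floor beside the house frame on its −x side.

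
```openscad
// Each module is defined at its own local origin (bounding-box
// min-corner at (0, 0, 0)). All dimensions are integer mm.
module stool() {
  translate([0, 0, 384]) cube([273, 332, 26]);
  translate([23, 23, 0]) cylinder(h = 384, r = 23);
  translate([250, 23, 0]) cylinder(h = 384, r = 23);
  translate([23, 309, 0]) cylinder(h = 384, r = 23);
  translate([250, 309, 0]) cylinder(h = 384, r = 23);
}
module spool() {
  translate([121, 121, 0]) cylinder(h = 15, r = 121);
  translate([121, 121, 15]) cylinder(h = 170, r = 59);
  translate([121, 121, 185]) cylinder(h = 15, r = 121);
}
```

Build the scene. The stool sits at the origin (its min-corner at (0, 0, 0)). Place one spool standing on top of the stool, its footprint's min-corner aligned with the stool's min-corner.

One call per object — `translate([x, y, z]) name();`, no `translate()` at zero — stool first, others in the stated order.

stool();
translate([0, 0, 410]) spool();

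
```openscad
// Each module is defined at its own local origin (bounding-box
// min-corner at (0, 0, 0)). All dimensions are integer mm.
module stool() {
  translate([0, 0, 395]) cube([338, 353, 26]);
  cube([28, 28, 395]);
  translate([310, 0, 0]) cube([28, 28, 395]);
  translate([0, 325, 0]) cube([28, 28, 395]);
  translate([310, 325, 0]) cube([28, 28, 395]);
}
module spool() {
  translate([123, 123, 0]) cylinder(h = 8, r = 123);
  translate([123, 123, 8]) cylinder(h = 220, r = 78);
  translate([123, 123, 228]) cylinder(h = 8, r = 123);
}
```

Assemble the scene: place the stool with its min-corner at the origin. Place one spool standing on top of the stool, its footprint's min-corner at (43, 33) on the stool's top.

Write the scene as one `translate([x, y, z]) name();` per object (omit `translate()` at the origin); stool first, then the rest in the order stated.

stool();
translate([43, 33, 421]) spool();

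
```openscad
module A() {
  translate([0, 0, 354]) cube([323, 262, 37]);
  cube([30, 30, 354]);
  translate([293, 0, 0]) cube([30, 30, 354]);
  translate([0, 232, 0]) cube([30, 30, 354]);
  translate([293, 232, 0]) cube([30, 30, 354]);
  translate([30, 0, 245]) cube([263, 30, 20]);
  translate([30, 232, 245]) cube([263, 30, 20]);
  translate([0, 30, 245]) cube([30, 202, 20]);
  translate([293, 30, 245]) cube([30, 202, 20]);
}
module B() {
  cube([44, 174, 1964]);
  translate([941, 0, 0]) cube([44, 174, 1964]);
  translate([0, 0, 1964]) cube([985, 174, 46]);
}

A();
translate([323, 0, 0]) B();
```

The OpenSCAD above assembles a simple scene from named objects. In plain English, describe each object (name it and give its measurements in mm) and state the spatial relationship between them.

A is a four-legged stool. The seat is 323×262 mm, 37 mm thick, top at z = 391 mm. It stands on four square legs, each 30×30 mm in cross-section, from z = 0 to the seat underside, each flush with a corner of the seat. Four stretchers, 30 mm wide and 20 mm tall, connect adjacent legs with their undersides at z = 245 mm, each running between the inner faces of the legs it joins and aligned with the legs' outer faces on the other axis.

B is a rectangular door frame: two vertical jambs of 44×174 mm section, 1964 mm tall, with a clear opening 897 mm wide between their inner faces. A header 46 mm tall and 174 mm deep lies on top of the jambs and spans the full outside width.

The door frame is against the stool's +x side, with their −y faces flush.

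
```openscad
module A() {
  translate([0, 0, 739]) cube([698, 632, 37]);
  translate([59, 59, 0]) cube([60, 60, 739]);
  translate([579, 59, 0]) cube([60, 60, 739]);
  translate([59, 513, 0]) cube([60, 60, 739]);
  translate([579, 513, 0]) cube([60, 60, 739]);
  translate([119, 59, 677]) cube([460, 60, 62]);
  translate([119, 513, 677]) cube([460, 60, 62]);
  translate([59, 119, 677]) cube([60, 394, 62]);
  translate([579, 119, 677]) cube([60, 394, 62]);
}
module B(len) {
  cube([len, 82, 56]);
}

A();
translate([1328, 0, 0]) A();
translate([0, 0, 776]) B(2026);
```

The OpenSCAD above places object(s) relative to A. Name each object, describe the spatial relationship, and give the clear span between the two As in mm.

Second table starts at x = 1328; first ends at x = 698; clear span = 1328 − 698 = 630 mm.

A is a table. B is a beam. A beam spans the tops of two tables. The clear span between the two tables is 630 mm.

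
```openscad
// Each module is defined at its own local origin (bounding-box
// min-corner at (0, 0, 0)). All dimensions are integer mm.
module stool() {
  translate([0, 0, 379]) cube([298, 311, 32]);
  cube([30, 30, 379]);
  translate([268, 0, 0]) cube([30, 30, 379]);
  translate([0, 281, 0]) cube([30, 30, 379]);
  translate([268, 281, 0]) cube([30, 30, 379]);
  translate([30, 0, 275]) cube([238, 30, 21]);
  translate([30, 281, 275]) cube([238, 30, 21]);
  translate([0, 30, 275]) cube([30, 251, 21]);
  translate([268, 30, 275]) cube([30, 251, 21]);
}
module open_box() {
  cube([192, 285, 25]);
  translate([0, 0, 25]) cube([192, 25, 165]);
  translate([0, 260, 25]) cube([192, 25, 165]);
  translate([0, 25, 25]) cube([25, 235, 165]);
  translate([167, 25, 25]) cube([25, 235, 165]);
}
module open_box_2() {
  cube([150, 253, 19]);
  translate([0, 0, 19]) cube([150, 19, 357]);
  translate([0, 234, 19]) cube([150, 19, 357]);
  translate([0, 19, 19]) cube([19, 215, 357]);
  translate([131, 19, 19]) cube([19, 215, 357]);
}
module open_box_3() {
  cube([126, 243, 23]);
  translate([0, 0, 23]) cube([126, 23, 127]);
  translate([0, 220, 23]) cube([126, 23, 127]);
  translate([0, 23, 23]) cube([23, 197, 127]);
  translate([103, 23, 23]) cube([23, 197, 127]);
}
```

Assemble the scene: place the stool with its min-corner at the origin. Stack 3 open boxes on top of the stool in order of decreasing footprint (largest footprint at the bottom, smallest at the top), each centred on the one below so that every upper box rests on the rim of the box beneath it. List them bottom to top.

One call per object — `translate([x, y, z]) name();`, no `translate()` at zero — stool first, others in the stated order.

stool();
translate([53, 13, 411]) open_box();
translate([74, 29, 601]) open_box_2();
translate([86, 34, 977]) open_box_3();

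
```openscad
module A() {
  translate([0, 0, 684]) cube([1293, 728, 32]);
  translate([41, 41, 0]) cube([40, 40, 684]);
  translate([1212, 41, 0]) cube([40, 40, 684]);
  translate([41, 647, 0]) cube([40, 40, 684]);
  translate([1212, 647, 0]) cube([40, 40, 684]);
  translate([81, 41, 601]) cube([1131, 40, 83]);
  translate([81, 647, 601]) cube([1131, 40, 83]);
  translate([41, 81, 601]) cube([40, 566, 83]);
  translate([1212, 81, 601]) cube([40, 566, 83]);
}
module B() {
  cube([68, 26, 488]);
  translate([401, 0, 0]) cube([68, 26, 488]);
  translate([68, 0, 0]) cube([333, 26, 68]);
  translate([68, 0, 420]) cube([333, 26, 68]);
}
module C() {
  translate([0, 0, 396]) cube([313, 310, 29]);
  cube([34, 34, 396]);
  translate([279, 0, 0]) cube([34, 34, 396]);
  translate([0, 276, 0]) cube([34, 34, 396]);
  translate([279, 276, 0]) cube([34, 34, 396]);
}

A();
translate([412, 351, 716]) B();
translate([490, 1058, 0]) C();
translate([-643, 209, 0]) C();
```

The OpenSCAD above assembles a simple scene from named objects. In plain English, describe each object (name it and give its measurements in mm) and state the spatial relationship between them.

A is a table: top 1293 mm (x) × 728 mm (y), 32 mm thick, upper face at z = 716 mm, on four 40×40 mm square legs, each inset 41 mm from the nearest pair of top edges, running from z = 0 to the bottom of the top. Four apron rails, 40 mm thick and 83 mm tall, run between adjacent legs with their top edges flush with the underside of the top and their outer faces flush with the legs' outer faces.

B is a picture frame with a 333×352 mm rectangular opening (x by z) and a uniform 68 mm border on every side. Frame depth is 26 mm along y. It is built from two vertical stiles running the full outside height and two horizontal rails spanning the gap between the stiles.

C is a four-legged stool. The seat is a 313×310×29 mm slab whose top surface is at z = 425 mm; four square legs, each 34×34 mm in cross-section, run from the floor (z = 0) to the underside of the seat, each flush with a corner of the seat.

The picture frame is on top of the table, centred. Two stools sit around the table at the +y, −x sides.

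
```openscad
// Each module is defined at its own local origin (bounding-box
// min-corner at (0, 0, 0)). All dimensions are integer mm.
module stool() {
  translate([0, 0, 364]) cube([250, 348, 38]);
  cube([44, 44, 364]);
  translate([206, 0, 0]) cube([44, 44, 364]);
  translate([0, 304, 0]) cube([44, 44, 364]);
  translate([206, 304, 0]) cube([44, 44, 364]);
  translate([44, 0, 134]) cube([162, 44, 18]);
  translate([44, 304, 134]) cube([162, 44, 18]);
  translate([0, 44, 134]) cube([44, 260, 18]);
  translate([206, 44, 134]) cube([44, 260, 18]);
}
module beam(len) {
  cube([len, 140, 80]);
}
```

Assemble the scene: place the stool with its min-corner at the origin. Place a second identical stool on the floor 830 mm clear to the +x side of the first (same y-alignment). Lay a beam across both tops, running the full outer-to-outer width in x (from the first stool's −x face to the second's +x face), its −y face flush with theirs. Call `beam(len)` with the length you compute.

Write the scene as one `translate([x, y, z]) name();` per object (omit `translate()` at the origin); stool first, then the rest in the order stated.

stool();
translate([1080, 0, 0]) stool();
translate([0, 0, 402]) beam(1330);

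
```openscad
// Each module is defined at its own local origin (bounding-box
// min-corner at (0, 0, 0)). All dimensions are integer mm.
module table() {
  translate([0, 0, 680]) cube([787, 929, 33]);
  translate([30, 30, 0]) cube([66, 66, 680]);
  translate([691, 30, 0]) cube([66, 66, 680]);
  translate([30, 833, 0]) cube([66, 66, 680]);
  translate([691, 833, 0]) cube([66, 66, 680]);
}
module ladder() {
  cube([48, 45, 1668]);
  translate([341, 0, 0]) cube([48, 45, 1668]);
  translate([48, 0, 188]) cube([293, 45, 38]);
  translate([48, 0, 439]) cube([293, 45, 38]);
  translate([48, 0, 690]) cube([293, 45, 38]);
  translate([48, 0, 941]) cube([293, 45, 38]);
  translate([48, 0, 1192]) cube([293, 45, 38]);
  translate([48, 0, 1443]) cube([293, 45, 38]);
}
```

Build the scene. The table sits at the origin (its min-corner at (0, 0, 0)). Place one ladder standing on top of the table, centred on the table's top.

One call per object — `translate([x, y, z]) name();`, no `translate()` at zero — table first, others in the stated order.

table();
translate([199, 442, 713]) ladder();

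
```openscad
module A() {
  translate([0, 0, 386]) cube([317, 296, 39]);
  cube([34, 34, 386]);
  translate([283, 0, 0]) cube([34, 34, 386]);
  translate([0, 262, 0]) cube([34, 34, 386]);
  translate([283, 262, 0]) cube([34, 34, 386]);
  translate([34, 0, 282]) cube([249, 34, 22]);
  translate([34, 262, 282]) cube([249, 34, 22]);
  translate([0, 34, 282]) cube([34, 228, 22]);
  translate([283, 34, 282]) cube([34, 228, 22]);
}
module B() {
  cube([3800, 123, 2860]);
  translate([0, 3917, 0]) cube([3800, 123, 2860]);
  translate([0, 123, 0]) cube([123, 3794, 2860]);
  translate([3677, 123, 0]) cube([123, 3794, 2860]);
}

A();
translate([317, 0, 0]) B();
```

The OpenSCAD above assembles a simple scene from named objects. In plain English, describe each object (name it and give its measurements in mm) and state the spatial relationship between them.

A is a four-legged stool. The seat is a 317×296×39 mm slab whose top surface is at z = 425 mm; four square legs, each 34×34 mm in cross-section, run from the floor (z = 0) to the underside of the seat, each flush with a corner of the seat. Four stretchers, 34 mm wide and 22 mm tall, connect adjacent legs with their undersides at z = 282 mm, each running between the inner faces of the legs it joins and aligned with the legs' outer faces on the other axis.

B is a box-shaped house frame (walls only): outside footprint 3800×4040 mm, wall height 2860 mm, wall thickness 123 mm. The two y-facing walls run the full x-width; the two x-facing walls fit between the inner faces of the y-facing walls.

The house frame is against the stool's +x side, with their −y faces flush.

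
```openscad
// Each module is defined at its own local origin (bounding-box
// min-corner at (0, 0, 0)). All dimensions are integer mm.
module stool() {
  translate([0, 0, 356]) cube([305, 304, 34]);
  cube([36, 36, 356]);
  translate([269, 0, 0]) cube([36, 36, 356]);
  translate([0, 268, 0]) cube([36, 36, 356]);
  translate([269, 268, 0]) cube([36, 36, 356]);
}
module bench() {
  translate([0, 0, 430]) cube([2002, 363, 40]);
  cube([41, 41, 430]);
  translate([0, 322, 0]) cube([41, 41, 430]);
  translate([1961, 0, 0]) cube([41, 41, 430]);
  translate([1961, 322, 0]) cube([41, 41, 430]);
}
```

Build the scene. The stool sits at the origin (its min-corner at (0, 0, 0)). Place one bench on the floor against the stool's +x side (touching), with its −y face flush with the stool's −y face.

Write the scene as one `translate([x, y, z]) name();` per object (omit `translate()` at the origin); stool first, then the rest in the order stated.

stool();
translate([305, 0, 0]) bench();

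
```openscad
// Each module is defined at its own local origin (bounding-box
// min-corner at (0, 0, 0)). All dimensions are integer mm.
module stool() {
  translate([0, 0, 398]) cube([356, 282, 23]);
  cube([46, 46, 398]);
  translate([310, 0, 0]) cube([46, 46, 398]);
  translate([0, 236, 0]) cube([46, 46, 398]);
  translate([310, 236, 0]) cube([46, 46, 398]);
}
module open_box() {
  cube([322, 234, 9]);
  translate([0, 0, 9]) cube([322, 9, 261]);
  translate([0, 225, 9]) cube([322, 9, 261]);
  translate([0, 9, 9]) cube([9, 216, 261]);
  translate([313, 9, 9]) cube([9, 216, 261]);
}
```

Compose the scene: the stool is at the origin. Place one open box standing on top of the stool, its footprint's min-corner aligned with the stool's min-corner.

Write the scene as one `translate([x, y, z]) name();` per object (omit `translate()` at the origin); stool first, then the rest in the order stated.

stool();
translate([0, 0, 421]) open_box();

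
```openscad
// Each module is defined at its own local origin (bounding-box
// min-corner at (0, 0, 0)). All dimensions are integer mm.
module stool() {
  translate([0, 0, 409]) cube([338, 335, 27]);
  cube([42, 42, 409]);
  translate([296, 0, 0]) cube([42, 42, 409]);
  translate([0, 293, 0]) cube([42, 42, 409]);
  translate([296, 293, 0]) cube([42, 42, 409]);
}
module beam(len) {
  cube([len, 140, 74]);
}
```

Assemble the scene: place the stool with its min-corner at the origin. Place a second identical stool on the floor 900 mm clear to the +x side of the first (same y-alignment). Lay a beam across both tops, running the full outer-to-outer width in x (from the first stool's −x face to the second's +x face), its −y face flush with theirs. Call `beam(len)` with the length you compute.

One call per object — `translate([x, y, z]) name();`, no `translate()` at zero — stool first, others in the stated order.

stool();
translate([1238, 0, 0]) stool();
translate([0, 0, 436]) beam(1576);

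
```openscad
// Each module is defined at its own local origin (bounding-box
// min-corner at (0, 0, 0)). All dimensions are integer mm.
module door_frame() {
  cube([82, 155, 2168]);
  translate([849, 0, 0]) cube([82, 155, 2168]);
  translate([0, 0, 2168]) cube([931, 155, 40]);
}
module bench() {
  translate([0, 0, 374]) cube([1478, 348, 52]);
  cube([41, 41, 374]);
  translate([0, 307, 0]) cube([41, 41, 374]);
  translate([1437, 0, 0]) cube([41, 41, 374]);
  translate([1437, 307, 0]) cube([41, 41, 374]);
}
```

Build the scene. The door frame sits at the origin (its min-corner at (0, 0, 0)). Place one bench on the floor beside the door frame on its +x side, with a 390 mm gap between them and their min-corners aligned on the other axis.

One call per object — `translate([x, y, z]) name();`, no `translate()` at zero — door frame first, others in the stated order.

door_frame();
translate([1321, 0, 0]) bench();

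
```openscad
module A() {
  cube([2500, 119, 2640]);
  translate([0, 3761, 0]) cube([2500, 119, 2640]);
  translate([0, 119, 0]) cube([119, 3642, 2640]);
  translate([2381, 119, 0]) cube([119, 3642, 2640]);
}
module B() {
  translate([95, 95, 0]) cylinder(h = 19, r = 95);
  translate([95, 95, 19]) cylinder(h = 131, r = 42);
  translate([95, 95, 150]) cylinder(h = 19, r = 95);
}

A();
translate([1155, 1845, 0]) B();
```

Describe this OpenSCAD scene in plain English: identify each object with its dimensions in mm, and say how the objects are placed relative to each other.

A is the wall frame of a small rectangular building: four walls, each 2640 mm tall and 119 mm thick, enclosing a footprint 2500 mm (x) by 3880 mm (y) outside-to-outside, with no floor or roof. The front and back walls (the −y and +y sides) span the full width; the two side walls fit between them.

B is a spool: two coaxial disc flanges of radius 95 mm and thickness 19 mm, joined by a core cylinder of radius 42 mm and height 131 mm. The lower flange rests on z = 0 and the three cylinders share a vertical axis.

The spool sits inside the house frame, centred.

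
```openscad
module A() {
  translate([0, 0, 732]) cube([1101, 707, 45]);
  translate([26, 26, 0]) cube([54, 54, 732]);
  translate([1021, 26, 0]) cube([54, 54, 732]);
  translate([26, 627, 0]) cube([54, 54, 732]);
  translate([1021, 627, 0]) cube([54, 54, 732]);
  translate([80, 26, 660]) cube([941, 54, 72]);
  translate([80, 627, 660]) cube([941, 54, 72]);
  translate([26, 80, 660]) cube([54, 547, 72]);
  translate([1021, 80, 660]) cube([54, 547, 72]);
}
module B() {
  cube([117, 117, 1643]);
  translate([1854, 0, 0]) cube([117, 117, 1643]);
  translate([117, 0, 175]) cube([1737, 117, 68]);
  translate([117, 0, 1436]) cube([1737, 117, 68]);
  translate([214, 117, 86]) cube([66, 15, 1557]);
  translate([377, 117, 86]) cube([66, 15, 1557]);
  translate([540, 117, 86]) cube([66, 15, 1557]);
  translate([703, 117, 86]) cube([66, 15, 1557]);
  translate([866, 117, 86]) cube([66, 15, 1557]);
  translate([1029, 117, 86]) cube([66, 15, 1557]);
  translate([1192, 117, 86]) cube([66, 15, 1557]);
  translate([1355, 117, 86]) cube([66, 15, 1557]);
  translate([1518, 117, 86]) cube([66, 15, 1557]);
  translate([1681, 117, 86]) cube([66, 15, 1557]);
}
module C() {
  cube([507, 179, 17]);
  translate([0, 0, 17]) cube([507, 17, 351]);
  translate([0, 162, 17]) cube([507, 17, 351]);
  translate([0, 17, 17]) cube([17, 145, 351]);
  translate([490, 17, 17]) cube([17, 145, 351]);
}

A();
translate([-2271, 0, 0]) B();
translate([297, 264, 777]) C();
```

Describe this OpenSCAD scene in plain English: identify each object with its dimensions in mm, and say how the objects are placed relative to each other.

A is a table: top 1101 mm (x) × 707 mm (y), 45 mm thick, upper face at z = 777 mm, on four 54×54 mm square legs, each inset 26 mm from the nearest pair of top edges, running from z = 0 to the bottom of the top. Four apron rails, 54 mm thick and 72 mm tall, run between adjacent legs with their top edges flush with the underside of the top and their outer faces flush with the legs' outer faces.

B is a fence section. Two 117×117 mm posts, 1643 mm tall, stand on the floor with a clear span of 1737 mm between their inner faces. Two horizontal rails of 117×68 mm section span the gap between the posts with their undersides at z = 175 mm and z = 1436 mm, flush with the posts' −y face. 10 pickets, each 66 mm wide, 15 mm thick and 1557 mm tall, are fixed to the +y face of the rails with their bottoms at z = 86 mm, evenly spaced across the span with equal gaps (rounded down to the nearest mm) at the −x end and between each pair — any rounding remainder accumulates at the +x end.

C is an open storage box with external size 507×179×368 mm and wall thickness 17 mm (the base is also 17 mm thick). The base covers the whole footprint; the four walls stand on the base, with the y-facing walls full-width and the x-facing walls fitting between their inner faces.

The fence section is on the floor beside the table on its −x side. The open box is on top of the table, centred.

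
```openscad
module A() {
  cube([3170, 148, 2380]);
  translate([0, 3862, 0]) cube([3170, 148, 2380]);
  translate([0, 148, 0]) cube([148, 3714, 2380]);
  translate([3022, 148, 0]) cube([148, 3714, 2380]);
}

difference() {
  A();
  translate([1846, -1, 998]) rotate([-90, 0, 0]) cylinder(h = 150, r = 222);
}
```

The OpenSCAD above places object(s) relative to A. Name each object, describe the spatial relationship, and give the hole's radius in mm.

A is a house frame. The house frame has a circular hole through its front wall. The hole's radius is 222 mm.

The subtracted cylinder has r = 222 mm.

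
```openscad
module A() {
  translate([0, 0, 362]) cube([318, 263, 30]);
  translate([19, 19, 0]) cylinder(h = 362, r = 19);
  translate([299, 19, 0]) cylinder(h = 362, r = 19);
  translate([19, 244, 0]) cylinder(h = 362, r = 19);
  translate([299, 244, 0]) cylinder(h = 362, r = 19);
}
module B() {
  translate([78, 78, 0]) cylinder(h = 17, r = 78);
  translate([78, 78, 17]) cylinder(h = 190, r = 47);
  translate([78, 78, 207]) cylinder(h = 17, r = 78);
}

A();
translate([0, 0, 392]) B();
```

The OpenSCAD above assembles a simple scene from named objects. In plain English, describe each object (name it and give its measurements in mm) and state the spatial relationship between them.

A is a four-legged stool. The seat is 318×263 mm, 30 mm thick, top at z = 392 mm. It stands on four round legs, each 38 mm in diameter, from z = 0 to the seat underside, each leg's axis is inset half a diameter from the nearest pair of seat edges (so the leg's bounding box is flush with the corner).

B is a spool: two coaxial disc flanges of radius 78 mm and thickness 17 mm, joined by a core cylinder of radius 47 mm and height 190 mm. The lower flange rests on z = 0 and the three cylinders share a vertical axis.

The spool is on top of the stool.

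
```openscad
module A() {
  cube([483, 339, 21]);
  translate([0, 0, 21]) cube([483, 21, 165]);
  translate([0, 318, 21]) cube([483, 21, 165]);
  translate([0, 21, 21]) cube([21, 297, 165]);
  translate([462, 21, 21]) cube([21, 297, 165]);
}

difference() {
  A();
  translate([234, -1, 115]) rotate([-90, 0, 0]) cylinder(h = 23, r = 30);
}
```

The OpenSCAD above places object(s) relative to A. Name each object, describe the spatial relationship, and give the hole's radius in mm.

A is an open box. The open box has a circular hole through its front wall. The hole's radius is 30 mm.

The subtracted cylinder has r = 30 mm.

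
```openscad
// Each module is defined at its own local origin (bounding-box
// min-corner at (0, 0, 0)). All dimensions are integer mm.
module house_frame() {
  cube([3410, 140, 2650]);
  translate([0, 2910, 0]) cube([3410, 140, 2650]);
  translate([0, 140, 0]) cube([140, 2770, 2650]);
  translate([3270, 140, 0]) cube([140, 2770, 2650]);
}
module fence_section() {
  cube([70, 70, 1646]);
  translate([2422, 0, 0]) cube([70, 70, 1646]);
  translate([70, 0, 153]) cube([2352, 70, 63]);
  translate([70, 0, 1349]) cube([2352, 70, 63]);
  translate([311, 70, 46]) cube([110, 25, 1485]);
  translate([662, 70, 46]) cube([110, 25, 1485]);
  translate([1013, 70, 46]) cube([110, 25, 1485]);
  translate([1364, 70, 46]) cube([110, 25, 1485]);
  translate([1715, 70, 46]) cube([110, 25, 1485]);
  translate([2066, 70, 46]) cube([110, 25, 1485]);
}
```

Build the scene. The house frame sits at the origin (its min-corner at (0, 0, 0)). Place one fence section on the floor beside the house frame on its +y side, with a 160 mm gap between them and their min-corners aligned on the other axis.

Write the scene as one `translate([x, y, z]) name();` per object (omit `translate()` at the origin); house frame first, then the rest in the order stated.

house_frame();
translate([0, 3210, 0]) fence_section();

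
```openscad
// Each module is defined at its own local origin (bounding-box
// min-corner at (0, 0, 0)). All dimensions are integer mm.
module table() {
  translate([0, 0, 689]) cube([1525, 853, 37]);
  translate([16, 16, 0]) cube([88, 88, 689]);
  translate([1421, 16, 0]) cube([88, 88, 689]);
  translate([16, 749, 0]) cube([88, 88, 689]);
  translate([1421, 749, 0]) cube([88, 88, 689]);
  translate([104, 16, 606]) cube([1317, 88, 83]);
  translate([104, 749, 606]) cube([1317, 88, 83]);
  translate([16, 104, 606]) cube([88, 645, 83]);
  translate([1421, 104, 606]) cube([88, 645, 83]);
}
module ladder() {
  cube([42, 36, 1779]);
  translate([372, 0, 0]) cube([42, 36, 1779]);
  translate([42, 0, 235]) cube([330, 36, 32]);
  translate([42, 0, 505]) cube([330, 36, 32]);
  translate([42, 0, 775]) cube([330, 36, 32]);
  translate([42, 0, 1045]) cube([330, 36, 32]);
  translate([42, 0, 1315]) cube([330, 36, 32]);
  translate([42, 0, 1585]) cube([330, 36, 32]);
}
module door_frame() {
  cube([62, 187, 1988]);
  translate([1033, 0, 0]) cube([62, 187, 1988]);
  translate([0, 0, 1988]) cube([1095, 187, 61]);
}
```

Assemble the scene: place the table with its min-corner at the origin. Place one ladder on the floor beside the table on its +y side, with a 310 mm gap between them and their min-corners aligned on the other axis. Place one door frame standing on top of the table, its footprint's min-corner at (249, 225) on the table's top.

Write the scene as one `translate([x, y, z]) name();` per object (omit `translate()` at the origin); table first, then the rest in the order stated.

table();
translate([0, 1163, 0]) ladder();
translate([249, 225, 726]) door_frame();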